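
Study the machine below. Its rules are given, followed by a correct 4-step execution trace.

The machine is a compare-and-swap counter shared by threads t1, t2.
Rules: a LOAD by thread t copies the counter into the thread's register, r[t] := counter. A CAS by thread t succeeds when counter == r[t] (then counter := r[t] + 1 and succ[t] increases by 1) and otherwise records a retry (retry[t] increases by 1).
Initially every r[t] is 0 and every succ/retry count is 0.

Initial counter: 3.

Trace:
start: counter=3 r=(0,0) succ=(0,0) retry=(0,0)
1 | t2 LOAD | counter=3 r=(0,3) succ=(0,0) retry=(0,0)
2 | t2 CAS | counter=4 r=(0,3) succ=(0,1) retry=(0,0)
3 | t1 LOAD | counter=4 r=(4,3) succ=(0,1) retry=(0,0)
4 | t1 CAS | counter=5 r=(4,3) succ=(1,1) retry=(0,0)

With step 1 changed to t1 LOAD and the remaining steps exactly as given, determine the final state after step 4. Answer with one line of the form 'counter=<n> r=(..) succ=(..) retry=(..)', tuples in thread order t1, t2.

(re-executing from step 1 with the substitution; state before step 1: counter=3 r=(0,0) succ=(0,0) retry=(0,0))
1 | t1 LOAD | counter=3 r=(3,0) succ=(0,0) retry=(0,0)
2 | t2 CAS | counter=3 r=(3,0) succ=(0,0) retry=(0,1)
3 | t1 LOAD | counter=3 r=(3,0) succ=(0,0) retry=(0,1)
4 | t1 CAS | counter=4 r=(3,0) succ=(1,0) retry=(0,1)

counter=4 r=(3,0) succ=(1,0) retry=(0,1)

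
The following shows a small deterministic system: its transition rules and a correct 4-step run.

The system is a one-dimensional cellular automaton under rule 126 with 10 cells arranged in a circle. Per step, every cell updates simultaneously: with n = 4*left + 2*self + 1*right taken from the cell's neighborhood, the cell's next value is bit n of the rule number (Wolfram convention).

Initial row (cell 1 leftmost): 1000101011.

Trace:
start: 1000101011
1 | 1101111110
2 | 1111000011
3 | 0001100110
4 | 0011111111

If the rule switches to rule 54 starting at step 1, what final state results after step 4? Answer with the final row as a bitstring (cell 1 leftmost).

1011101000

(re-executing steps 1..4 under rule 54; state before step 1: 1000101011)
1 | 0101111100
2 | 1110000010
3 | 0001000111
4 | 1011101000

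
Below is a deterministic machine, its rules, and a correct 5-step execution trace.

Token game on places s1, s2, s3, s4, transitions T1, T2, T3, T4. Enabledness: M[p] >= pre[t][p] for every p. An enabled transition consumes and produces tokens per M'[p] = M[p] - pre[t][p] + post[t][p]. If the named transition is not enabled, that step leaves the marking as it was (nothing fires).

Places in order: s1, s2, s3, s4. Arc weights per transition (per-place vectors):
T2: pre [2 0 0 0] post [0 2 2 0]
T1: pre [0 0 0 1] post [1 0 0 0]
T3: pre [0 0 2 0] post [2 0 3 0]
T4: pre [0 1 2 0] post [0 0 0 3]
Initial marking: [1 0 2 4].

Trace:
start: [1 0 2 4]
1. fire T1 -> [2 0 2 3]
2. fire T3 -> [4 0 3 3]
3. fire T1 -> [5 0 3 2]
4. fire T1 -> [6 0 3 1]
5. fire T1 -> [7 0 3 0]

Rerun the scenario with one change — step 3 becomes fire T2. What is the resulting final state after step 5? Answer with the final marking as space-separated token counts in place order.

4 2 5 1

(re-executing from step 3 with the substitution; state before step 3: [4 0 3 3])
3. fire T2 -> [2 2 5 3]
4. fire T1 -> [3 2 5 2]
5. fire T1 -> [4 2 5 1]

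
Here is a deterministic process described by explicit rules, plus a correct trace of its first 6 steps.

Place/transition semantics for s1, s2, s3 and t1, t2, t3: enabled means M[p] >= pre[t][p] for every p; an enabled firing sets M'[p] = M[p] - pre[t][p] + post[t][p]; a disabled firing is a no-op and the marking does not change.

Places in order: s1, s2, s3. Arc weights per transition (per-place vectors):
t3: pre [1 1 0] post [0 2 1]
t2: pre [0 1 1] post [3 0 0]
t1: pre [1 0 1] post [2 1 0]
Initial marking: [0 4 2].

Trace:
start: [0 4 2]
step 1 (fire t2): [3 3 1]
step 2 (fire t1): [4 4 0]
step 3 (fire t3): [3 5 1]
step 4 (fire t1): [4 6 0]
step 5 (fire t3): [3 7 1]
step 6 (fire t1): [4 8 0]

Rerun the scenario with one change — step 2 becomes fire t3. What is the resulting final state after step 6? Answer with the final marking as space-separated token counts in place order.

2 8 2

(re-executing from step 2 with the substitution; state before step 2: [3 3 1])
step 2 (fire t3): [2 4 2]
step 3 (fire t3): [1 5 3]
step 4 (fire t1): [2 6 2]
step 5 (fire t3): [1 7 3]
step 6 (fire t1): [2 8 2]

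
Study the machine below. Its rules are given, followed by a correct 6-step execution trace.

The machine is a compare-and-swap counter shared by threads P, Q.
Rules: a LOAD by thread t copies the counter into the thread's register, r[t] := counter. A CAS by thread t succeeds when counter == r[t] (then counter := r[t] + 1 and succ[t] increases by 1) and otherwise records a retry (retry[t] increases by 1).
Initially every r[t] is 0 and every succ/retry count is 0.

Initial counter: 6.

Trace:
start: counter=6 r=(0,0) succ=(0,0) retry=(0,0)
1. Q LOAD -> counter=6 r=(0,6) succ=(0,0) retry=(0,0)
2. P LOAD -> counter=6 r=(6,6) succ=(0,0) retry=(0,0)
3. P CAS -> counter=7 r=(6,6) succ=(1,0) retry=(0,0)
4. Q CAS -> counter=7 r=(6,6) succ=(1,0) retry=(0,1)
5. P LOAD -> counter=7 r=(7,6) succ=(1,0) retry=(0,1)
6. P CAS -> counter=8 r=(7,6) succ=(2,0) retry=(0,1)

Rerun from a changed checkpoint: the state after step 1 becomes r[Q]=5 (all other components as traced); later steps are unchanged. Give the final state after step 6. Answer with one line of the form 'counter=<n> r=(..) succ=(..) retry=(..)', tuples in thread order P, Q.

counter=8 r=(7,5) succ=(2,0) retry=(0,1)

state after step 1 := counter=6 r=(0,5) succ=(0,0) retry=(0,0)
2. P LOAD -> counter=6 r=(6,5) succ=(0,0) retry=(0,0)
3. P CAS -> counter=7 r=(6,5) succ=(1,0) retry=(0,0)
4. Q CAS -> counter=7 r=(6,5) succ=(1,0) retry=(0,1)
5. P LOAD -> counter=7 r=(7,5) succ=(1,0) retry=(0,1)
6. P CAS -> counter=8 r=(7,5) succ=(2,0) retry=(0,1)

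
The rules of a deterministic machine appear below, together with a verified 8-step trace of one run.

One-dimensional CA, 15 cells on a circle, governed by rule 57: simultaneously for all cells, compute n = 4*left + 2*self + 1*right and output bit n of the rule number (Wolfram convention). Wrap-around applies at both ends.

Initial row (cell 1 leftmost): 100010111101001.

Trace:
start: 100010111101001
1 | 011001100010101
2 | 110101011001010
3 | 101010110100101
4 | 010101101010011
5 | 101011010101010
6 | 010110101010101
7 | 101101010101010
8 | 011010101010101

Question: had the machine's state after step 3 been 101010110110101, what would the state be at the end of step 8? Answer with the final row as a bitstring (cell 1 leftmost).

state after step 3 := 101010110110101
4 | 010101101101011
5 | 101011011010110
6 | 010110110101101
7 | 101101101011010
8 | 011011010110101

011011010110101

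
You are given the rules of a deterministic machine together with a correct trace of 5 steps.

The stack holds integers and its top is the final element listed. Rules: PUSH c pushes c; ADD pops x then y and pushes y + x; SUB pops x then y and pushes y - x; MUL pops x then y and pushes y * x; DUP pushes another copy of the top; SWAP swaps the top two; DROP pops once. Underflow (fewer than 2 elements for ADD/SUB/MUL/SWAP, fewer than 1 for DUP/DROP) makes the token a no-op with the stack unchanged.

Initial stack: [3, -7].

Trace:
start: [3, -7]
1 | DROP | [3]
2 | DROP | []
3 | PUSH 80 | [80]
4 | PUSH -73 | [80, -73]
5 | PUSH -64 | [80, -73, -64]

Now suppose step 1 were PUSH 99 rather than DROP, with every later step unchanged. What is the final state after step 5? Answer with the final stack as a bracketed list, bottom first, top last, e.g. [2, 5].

[3, -7, 80, -73, -64]

(re-executing from step 1 with the substitution; state before step 1: [3, -7])
1 | PUSH 99 | [3, -7, 99]
2 | DROP | [3, -7]
3 | PUSH 80 | [3, -7, 80]
4 | PUSH -73 | [3, -7, 80, -73]
5 | PUSH -64 | [3, -7, 80, -73, -64]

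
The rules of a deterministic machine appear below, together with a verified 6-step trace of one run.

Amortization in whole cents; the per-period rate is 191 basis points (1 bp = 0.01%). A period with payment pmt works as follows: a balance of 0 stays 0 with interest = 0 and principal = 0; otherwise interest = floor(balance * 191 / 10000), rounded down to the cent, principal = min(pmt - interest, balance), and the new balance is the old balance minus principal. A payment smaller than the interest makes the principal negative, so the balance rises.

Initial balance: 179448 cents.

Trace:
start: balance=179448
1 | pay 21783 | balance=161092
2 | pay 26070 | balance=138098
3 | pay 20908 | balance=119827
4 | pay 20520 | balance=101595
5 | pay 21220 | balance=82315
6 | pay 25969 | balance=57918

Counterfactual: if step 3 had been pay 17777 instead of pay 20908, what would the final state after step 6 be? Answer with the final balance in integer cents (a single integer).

(re-executing from step 3 with the substitution; state before step 3: balance=138098)
3 | pay 17777 | balance=122958
4 | pay 20520 | balance=104786
5 | pay 21220 | balance=85567
6 | pay 25969 | balance=61232

61232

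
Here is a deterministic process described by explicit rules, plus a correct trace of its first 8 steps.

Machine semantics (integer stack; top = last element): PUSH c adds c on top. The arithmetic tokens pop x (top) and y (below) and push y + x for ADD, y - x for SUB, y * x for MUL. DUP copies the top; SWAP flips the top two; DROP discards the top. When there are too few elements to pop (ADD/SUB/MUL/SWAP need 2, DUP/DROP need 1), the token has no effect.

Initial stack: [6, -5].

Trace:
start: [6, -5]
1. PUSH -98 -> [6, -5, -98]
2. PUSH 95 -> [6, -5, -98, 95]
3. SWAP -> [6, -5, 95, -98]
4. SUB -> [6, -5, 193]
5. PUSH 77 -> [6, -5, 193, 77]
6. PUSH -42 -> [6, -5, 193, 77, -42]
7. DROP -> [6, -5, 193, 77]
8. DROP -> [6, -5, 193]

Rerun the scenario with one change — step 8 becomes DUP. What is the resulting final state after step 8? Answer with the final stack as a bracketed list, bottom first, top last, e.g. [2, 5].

(re-executing from step 8 with the substitution; state before step 8: [6, -5, 193, 77])
8. DUP -> [6, -5, 193, 77, 77]

[6, -5, 193, 77, 77]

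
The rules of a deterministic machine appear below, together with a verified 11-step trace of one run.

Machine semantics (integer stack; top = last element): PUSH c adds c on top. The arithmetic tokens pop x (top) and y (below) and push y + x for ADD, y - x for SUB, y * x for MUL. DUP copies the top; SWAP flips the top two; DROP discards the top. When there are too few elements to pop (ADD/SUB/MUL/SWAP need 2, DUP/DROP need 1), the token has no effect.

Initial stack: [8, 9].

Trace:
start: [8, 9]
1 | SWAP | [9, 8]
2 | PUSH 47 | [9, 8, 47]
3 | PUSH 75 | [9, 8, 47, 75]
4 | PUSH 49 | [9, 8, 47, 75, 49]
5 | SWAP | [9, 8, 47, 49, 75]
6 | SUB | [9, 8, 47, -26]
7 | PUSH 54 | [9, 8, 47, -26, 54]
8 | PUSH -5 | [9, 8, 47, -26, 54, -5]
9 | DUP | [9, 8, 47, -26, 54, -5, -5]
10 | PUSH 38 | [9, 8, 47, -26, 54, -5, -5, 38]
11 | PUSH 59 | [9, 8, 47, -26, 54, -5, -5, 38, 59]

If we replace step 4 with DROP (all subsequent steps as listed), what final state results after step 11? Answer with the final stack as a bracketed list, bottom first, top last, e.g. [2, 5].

(re-executing from step 4 with the substitution; state before step 4: [9, 8, 47, 75])
4 | DROP | [9, 8, 47]
5 | SWAP | [9, 47, 8]
6 | SUB | [9, 39]
7 | PUSH 54 | [9, 39, 54]
8 | PUSH -5 | [9, 39, 54, -5]
9 | DUP | [9, 39, 54, -5, -5]
10 | PUSH 38 | [9, 39, 54, -5, -5, 38]
11 | PUSH 59 | [9, 39, 54, -5, -5, 38, 59]

[9, 39, 54, -5, -5, 38, 59]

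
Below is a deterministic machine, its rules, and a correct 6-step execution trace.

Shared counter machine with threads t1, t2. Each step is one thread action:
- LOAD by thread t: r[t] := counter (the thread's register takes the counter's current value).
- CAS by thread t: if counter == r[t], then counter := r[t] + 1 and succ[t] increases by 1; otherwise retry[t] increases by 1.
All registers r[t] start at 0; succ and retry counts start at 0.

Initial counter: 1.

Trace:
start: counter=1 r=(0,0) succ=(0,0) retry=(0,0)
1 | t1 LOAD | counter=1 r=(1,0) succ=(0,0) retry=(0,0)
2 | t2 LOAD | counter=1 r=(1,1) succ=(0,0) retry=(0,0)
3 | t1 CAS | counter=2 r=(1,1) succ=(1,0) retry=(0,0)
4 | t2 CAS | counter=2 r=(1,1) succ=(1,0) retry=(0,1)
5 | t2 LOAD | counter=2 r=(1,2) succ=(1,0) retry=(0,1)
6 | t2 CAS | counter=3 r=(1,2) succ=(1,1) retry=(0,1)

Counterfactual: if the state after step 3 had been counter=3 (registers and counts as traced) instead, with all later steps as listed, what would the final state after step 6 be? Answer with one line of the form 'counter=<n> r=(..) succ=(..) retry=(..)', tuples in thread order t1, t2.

state after step 3 := counter=3 r=(1,1) succ=(1,0) retry=(0,0)
4 | t2 CAS | counter=3 r=(1,1) succ=(1,0) retry=(0,1)
5 | t2 LOAD | counter=3 r=(1,3) succ=(1,0) retry=(0,1)
6 | t2 CAS | counter=4 r=(1,3) succ=(1,1) retry=(0,1)

counter=4 r=(1,3) succ=(1,1) retry=(0,1)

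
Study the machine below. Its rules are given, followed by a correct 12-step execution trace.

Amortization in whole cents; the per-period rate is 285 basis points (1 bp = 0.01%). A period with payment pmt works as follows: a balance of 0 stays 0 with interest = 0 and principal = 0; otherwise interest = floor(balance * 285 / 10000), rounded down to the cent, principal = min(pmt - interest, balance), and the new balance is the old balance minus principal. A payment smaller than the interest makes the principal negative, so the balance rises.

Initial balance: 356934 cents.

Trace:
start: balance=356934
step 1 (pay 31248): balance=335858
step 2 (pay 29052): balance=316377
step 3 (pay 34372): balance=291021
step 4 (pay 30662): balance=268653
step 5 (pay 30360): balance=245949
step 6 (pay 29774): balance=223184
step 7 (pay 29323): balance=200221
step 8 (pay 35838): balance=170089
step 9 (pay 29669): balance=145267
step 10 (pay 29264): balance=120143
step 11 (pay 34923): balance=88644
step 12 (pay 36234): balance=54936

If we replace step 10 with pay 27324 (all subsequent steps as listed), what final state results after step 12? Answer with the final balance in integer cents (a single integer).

56988

(re-executing from step 10 with the substitution; state before step 10: balance=145267)
step 10 (pay 27324): balance=122083
step 11 (pay 34923): balance=90639
step 12 (pay 36234): balance=56988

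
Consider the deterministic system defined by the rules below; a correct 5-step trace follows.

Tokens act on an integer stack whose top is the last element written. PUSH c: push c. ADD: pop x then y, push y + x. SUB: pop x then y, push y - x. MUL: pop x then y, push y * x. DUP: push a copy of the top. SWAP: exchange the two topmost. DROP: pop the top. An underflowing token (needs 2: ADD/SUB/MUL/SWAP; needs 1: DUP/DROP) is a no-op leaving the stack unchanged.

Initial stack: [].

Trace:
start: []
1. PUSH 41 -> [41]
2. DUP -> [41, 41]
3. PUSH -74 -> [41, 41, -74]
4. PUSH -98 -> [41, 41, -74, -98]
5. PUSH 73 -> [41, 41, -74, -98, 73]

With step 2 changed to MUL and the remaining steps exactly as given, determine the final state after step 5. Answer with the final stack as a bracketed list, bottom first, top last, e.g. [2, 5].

(re-executing from step 2 with the substitution; state before step 2: [41])
2. MUL -> [41]
3. PUSH -74 -> [41, -74]
4. PUSH -98 -> [41, -74, -98]
5. PUSH 73 -> [41, -74, -98, 73]

[41, -74, -98, 73]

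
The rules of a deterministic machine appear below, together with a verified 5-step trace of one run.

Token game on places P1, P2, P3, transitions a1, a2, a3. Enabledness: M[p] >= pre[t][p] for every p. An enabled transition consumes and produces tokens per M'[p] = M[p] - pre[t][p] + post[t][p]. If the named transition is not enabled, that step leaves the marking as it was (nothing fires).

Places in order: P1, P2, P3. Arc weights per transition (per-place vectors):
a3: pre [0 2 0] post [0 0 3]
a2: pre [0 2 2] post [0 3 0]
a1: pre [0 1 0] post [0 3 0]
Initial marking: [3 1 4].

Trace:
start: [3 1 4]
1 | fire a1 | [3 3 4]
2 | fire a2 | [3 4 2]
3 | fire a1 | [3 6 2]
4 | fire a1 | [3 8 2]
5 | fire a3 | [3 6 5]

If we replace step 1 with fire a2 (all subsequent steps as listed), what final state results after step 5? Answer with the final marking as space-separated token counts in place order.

(re-executing from step 1 with the substitution; state before step 1: [3 1 4])
1 | fire a2 | [3 1 4]
2 | fire a2 | [3 1 4]
3 | fire a1 | [3 3 4]
4 | fire a1 | [3 5 4]
5 | fire a3 | [3 3 7]

3 3 7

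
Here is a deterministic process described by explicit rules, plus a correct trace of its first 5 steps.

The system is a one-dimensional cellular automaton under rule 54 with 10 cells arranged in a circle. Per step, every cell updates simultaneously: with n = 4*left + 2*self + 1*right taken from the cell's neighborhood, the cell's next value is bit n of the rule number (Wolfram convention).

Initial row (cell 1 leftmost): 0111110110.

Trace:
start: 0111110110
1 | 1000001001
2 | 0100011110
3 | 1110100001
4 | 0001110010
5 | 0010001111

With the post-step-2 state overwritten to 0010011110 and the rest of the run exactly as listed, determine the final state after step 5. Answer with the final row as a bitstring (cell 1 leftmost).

0100111100

state after step 2 := 0010011110
3 | 0111100001
4 | 1000010011
5 | 0100111100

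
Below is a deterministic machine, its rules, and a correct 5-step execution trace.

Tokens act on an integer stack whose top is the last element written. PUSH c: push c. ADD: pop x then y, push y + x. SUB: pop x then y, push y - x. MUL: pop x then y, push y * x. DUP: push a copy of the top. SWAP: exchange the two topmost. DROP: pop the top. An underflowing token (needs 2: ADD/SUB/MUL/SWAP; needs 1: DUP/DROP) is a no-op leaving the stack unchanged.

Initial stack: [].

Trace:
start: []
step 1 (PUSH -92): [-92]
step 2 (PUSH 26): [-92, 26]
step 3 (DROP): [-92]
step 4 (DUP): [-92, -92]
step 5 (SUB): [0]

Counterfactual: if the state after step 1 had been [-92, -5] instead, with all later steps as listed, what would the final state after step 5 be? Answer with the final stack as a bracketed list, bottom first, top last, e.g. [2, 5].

state after step 1 := [-92, -5]
step 2 (PUSH 26): [-92, -5, 26]
step 3 (DROP): [-92, -5]
step 4 (DUP): [-92, -5, -5]
step 5 (SUB): [-92, 0]

[-92, 0]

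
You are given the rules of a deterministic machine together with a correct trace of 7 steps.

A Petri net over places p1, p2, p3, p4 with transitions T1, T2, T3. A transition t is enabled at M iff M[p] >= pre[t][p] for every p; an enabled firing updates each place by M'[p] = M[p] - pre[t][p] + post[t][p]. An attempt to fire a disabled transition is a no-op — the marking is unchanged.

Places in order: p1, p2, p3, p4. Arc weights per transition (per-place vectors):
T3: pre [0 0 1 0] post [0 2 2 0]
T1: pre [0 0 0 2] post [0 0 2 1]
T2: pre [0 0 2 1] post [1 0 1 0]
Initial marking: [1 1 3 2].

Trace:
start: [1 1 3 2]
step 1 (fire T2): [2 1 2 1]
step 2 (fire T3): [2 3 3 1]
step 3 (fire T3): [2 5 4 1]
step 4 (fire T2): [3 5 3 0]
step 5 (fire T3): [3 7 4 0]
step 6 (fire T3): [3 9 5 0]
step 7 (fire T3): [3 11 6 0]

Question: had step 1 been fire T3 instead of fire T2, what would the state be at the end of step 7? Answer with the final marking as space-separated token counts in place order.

2 13 8 1

(re-executing from step 1 with the substitution; state before step 1: [1 1 3 2])
step 1 (fire T3): [1 3 4 2]
step 2 (fire T3): [1 5 5 2]
step 3 (fire T3): [1 7 6 2]
step 4 (fire T2): [2 7 5 1]
step 5 (fire T3): [2 9 6 1]
step 6 (fire T3): [2 11 7 1]
step 7 (fire T3): [2 13 8 1]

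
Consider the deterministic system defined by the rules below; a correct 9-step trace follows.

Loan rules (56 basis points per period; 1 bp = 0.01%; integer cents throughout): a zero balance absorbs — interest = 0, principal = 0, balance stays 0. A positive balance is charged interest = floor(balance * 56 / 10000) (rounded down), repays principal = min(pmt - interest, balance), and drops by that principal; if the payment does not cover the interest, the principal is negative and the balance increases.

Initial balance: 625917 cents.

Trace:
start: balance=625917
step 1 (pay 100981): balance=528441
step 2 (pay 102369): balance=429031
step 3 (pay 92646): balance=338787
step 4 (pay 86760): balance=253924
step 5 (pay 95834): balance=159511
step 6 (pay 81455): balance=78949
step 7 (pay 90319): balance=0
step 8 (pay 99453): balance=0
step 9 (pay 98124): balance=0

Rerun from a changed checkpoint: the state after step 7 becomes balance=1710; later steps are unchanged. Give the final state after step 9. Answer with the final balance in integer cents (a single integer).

0

state after step 7 := balance=1710
step 8 (pay 99453): balance=0
step 9 (pay 98124): balance=0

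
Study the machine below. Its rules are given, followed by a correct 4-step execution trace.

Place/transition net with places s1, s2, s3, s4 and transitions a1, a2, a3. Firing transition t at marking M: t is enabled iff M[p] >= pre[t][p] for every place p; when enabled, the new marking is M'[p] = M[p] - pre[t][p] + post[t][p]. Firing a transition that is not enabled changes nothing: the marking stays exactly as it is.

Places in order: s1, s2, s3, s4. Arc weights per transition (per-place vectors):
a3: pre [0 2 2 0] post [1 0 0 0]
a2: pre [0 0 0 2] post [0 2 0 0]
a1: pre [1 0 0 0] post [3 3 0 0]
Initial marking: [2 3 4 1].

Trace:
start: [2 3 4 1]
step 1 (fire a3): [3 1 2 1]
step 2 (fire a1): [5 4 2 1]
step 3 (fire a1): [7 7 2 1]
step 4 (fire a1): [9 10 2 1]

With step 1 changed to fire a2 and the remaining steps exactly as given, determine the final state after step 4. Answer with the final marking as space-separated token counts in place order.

(re-executing from step 1 with the substitution; state before step 1: [2 3 4 1])
step 1 (fire a2): [2 3 4 1]
step 2 (fire a1): [4 6 4 1]
step 3 (fire a1): [6 9 4 1]
step 4 (fire a1): [8 12 4 1]

8 12 4 1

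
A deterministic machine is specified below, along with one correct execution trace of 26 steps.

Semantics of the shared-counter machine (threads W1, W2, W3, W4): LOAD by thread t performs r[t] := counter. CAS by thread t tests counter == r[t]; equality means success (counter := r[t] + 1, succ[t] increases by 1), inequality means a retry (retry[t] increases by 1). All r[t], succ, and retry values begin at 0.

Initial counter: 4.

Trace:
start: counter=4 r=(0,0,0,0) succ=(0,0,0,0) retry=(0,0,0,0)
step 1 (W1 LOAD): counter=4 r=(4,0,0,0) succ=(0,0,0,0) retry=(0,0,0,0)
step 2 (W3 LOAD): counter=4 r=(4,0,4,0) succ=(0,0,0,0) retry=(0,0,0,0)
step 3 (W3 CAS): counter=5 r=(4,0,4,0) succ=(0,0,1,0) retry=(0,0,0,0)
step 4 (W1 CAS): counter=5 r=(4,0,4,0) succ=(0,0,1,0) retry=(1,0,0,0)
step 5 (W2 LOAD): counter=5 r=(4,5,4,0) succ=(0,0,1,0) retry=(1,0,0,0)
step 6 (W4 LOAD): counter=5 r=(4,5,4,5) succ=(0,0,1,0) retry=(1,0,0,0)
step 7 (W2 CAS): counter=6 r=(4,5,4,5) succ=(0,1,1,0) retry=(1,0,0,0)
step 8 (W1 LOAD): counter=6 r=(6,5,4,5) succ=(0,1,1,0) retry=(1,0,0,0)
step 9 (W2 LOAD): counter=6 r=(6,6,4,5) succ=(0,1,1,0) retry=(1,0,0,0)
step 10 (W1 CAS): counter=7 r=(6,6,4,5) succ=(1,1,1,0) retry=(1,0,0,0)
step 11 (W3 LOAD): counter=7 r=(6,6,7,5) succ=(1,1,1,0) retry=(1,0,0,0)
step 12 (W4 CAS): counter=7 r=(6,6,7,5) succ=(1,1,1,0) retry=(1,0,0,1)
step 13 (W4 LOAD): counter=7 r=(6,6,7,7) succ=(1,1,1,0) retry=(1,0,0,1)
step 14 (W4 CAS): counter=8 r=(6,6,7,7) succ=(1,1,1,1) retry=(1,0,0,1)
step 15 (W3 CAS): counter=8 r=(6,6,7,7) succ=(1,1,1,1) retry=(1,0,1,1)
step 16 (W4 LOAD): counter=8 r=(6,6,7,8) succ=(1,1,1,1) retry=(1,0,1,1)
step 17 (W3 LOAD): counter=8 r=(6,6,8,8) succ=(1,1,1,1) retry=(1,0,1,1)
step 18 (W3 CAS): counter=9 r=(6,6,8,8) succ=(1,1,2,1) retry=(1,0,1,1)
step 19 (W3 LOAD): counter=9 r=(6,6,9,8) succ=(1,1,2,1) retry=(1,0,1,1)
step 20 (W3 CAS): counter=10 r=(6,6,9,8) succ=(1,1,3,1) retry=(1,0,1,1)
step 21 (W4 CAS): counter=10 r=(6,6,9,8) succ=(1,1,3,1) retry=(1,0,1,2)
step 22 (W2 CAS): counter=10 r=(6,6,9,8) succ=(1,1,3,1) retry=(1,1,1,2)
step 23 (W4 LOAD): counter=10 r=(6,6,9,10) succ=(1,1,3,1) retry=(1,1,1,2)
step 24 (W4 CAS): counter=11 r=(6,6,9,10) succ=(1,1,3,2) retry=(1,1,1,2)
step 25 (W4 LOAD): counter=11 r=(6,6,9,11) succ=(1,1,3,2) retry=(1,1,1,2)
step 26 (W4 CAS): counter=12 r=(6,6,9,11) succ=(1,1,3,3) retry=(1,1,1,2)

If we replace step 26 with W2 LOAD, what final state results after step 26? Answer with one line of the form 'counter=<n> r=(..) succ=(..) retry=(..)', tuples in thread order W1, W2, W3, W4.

(re-executing from step 26 with the substitution; state before step 26: counter=11 r=(6,6,9,11) succ=(1,1,3,2) retry=(1,1,1,2))
step 26 (W2 LOAD): counter=11 r=(6,11,9,11) succ=(1,1,3,2) retry=(1,1,1,2)

counter=11 r=(6,11,9,11) succ=(1,1,3,2) retry=(1,1,1,2)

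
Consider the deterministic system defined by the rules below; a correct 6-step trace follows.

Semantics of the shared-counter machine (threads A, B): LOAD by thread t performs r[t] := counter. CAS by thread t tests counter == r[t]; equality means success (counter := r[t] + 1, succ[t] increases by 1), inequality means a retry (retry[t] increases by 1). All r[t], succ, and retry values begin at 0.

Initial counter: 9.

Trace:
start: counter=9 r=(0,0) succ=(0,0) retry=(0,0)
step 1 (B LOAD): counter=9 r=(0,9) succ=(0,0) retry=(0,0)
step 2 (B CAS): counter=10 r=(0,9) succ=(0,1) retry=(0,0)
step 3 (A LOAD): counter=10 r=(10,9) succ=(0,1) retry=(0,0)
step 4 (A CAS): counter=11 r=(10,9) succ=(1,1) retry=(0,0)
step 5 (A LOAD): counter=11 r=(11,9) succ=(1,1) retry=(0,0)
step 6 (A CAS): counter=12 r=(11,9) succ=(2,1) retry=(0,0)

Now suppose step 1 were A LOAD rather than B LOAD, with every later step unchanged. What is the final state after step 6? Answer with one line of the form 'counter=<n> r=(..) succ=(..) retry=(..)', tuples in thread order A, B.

(re-executing from step 1 with the substitution; state before step 1: counter=9 r=(0,0) succ=(0,0) retry=(0,0))
step 1 (A LOAD): counter=9 r=(9,0) succ=(0,0) retry=(0,0)
step 2 (B CAS): counter=9 r=(9,0) succ=(0,0) retry=(0,1)
step 3 (A LOAD): counter=9 r=(9,0) succ=(0,0) retry=(0,1)
step 4 (A CAS): counter=10 r=(9,0) succ=(1,0) retry=(0,1)
step 5 (A LOAD): counter=10 r=(10,0) succ=(1,0) retry=(0,1)
step 6 (A CAS): counter=11 r=(10,0) succ=(2,0) retry=(0,1)

counter=11 r=(10,0) succ=(2,0) retry=(0,1)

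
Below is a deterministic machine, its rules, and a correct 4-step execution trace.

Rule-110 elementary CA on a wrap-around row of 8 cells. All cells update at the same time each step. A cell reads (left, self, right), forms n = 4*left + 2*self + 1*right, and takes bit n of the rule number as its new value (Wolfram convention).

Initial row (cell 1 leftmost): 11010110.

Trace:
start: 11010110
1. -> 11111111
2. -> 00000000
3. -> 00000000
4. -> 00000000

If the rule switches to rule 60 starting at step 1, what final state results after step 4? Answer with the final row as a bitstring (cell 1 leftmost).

10111011

(re-executing steps 1..4 under rule 60; state before step 1: 11010110)
1. -> 10111101
2. -> 01100011
3. -> 11010010
4. -> 10111011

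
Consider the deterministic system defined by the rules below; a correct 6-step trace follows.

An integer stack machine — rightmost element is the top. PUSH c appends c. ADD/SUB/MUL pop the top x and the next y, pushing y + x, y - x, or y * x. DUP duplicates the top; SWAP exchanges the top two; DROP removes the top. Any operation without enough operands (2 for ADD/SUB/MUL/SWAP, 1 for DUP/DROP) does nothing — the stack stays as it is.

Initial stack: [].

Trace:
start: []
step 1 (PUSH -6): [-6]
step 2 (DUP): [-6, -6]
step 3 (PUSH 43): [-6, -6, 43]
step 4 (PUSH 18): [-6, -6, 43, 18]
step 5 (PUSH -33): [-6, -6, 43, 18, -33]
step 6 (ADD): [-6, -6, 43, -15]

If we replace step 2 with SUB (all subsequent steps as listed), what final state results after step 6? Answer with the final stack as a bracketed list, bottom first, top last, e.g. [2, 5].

(re-executing from step 2 with the substitution; state before step 2: [-6])
step 2 (SUB): [-6]
step 3 (PUSH 43): [-6, 43]
step 4 (PUSH 18): [-6, 43, 18]
step 5 (PUSH -33): [-6, 43, 18, -33]
step 6 (ADD): [-6, 43, -15]

[-6, 43, -15]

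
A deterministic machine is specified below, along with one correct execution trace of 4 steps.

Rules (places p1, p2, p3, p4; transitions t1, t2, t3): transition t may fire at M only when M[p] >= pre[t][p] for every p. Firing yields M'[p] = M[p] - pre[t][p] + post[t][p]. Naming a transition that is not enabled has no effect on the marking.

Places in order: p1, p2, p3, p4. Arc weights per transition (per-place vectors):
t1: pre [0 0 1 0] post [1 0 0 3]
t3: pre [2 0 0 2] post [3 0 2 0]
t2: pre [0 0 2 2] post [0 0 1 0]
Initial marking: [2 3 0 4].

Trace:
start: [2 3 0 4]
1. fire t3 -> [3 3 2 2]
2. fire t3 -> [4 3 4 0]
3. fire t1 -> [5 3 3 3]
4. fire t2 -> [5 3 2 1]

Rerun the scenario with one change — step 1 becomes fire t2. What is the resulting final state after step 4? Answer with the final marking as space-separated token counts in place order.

(re-executing from step 1 with the substitution; state before step 1: [2 3 0 4])
1. fire t2 -> [2 3 0 4]
2. fire t3 -> [3 3 2 2]
3. fire t1 -> [4 3 1 5]
4. fire t2 -> [4 3 1 5]

4 3 1 5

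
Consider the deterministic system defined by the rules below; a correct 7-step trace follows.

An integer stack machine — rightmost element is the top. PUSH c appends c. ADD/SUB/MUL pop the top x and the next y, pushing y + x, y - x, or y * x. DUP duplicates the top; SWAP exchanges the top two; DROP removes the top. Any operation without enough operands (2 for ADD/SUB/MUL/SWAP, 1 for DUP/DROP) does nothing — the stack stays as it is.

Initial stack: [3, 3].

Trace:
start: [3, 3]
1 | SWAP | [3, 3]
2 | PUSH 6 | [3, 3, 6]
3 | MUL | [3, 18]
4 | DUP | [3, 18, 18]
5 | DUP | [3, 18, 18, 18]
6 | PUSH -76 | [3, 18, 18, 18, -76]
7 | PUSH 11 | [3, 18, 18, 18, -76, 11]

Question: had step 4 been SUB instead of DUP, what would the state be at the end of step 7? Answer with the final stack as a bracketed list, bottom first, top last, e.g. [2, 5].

(re-executing from step 4 with the substitution; state before step 4: [3, 18])
4 | SUB | [-15]
5 | DUP | [-15, -15]
6 | PUSH -76 | [-15, -15, -76]
7 | PUSH 11 | [-15, -15, -76, 11]

[-15, -15, -76, 11]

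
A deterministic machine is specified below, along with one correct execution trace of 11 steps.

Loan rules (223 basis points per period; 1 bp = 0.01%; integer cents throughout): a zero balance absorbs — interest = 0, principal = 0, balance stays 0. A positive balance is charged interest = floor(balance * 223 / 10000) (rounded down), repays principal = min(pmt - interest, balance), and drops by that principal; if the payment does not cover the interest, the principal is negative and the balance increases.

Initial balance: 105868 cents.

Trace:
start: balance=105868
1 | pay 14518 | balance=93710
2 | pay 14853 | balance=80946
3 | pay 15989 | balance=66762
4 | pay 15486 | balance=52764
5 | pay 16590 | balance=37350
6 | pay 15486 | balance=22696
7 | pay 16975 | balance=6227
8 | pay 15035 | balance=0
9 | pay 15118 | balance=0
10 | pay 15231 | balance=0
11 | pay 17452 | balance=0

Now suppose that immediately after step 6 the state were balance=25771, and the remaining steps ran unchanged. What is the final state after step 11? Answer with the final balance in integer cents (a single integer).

0

state after step 6 := balance=25771
7 | pay 16975 | balance=9370
8 | pay 15035 | balance=0
9 | pay 15118 | balance=0
10 | pay 15231 | balance=0
11 | pay 17452 | balance=0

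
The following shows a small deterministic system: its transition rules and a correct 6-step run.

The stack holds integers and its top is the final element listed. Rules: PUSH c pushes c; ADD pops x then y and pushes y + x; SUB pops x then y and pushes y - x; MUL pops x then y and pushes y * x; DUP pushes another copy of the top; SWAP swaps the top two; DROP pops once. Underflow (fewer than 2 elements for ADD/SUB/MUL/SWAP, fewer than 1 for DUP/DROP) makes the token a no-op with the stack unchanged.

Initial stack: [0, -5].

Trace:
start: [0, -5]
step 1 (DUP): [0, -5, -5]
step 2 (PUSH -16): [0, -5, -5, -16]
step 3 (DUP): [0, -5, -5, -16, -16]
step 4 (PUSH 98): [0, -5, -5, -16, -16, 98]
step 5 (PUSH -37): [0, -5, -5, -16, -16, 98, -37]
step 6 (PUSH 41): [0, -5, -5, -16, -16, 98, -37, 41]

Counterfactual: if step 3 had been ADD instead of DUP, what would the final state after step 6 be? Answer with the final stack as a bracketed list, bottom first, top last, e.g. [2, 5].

(re-executing from step 3 with the substitution; state before step 3: [0, -5, -5, -16])
step 3 (ADD): [0, -5, -21]
step 4 (PUSH 98): [0, -5, -21, 98]
step 5 (PUSH -37): [0, -5, -21, 98, -37]
step 6 (PUSH 41): [0, -5, -21, 98, -37, 41]

[0, -5, -21, 98, -37, 41]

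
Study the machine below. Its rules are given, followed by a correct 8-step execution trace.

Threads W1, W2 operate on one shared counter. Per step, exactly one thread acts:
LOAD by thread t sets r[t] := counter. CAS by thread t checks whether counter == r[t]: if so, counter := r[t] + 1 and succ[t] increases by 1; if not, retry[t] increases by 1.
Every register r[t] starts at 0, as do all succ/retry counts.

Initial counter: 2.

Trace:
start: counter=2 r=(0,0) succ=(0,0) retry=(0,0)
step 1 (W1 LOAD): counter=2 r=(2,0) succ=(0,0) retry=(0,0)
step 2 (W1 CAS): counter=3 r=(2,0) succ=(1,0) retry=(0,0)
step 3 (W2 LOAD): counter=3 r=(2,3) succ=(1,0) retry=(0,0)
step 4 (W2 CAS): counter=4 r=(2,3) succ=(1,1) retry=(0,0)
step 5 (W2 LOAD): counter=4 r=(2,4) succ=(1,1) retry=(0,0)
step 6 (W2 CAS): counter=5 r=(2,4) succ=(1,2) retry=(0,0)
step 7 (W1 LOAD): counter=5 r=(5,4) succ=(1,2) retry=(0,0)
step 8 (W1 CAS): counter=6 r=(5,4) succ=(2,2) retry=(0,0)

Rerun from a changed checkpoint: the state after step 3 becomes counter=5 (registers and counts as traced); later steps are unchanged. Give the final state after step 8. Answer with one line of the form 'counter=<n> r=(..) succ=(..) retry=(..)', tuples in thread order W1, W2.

state after step 3 := counter=5 r=(2,3) succ=(1,0) retry=(0,0)
step 4 (W2 CAS): counter=5 r=(2,3) succ=(1,0) retry=(0,1)
step 5 (W2 LOAD): counter=5 r=(2,5) succ=(1,0) retry=(0,1)
step 6 (W2 CAS): counter=6 r=(2,5) succ=(1,1) retry=(0,1)
step 7 (W1 LOAD): counter=6 r=(6,5) succ=(1,1) retry=(0,1)
step 8 (W1 CAS): counter=7 r=(6,5) succ=(2,1) retry=(0,1)

counter=7 r=(6,5) succ=(2,1) retry=(0,1)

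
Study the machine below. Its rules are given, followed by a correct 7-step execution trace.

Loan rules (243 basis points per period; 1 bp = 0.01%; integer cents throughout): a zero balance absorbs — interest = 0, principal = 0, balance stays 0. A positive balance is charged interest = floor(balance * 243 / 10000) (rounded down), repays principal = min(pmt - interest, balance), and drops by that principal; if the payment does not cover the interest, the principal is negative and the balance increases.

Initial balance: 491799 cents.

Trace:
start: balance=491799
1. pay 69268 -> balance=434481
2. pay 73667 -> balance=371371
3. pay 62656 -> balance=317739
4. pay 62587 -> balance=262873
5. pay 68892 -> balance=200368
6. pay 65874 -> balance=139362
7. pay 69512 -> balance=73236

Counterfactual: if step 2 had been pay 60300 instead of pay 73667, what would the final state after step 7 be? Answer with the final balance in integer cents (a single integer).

(re-executing from step 2 with the substitution; state before step 2: balance=434481)
2. pay 60300 -> balance=384738
3. pay 62656 -> balance=331431
4. pay 62587 -> balance=276897
5. pay 68892 -> balance=214733
6. pay 65874 -> balance=154077
7. pay 69512 -> balance=88309

88309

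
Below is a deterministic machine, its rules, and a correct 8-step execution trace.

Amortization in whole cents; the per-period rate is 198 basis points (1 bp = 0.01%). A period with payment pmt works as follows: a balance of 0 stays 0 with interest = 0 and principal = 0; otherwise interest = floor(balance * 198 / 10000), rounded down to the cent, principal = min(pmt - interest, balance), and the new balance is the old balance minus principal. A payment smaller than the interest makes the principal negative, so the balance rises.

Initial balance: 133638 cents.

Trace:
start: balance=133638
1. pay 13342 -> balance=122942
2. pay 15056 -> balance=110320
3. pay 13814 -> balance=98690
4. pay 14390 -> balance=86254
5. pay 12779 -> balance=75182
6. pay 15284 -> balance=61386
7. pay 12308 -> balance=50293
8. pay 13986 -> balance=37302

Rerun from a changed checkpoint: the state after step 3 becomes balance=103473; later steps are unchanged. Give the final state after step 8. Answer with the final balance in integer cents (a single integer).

state after step 3 := balance=103473
4. pay 14390 -> balance=91131
5. pay 12779 -> balance=80156
6. pay 15284 -> balance=66459
7. pay 12308 -> balance=55466
8. pay 13986 -> balance=42578

42578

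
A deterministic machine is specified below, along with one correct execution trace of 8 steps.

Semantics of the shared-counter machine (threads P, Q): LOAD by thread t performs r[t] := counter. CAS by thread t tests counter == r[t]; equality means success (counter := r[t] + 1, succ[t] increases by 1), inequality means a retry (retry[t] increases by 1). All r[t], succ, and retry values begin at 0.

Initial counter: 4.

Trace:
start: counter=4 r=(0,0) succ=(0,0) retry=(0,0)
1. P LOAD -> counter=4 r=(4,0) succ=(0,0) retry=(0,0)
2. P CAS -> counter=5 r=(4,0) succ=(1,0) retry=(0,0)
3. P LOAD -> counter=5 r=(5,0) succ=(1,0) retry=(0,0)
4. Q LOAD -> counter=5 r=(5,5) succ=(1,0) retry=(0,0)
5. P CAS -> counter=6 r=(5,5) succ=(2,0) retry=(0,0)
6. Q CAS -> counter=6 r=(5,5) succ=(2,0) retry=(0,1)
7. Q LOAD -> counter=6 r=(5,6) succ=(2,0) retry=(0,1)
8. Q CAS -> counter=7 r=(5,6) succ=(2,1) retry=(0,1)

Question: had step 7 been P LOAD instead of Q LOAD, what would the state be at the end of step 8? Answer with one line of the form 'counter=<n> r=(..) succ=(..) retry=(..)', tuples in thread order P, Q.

(re-executing from step 7 with the substitution; state before step 7: counter=6 r=(5,5) succ=(2,0) retry=(0,1))
7. P LOAD -> counter=6 r=(6,5) succ=(2,0) retry=(0,1)
8. Q CAS -> counter=6 r=(6,5) succ=(2,0) retry=(0,2)

counter=6 r=(6,5) succ=(2,0) retry=(0,2)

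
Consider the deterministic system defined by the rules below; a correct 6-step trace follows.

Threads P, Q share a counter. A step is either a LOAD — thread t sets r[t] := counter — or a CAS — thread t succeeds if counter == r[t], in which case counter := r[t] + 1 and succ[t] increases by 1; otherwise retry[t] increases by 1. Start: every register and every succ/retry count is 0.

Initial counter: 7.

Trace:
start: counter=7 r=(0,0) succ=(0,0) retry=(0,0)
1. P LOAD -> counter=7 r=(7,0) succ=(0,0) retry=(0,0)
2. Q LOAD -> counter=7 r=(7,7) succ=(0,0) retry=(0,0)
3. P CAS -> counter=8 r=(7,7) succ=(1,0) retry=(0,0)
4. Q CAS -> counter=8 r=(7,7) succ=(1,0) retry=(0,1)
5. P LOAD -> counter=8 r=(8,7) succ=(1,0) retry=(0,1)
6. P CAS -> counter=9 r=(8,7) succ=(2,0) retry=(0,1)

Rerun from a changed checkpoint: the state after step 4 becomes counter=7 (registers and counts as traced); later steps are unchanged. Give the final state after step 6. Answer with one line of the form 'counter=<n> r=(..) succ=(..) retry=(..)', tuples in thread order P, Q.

counter=8 r=(7,7) succ=(2,0) retry=(0,1)

state after step 4 := counter=7 r=(7,7) succ=(1,0) retry=(0,1)
5. P LOAD -> counter=7 r=(7,7) succ=(1,0) retry=(0,1)
6. P CAS -> counter=8 r=(7,7) succ=(2,0) retry=(0,1)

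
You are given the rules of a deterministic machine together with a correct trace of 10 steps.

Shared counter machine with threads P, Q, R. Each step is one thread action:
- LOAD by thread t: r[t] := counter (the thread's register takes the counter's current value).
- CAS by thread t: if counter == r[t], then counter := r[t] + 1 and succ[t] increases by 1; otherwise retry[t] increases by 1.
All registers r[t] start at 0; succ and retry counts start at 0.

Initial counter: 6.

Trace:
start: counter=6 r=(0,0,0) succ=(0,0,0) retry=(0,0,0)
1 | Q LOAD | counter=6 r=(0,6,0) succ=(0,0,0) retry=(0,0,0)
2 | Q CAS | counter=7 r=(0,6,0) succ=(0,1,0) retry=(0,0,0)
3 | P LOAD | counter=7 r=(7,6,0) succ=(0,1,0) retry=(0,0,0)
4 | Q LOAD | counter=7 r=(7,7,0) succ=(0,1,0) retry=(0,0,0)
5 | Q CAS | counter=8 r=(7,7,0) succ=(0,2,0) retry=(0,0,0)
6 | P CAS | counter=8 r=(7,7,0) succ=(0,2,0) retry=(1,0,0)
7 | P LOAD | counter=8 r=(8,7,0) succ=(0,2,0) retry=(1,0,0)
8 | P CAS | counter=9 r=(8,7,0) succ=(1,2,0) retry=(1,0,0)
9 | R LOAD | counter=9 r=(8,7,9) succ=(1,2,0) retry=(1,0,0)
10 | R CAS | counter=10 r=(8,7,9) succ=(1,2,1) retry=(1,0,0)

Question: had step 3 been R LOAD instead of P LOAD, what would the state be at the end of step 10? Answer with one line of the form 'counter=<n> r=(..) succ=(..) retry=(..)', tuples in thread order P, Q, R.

counter=10 r=(8,7,9) succ=(1,2,1) retry=(1,0,0)

(re-executing from step 3 with the substitution; state before step 3: counter=7 r=(0,6,0) succ=(0,1,0) retry=(0,0,0))
3 | R LOAD | counter=7 r=(0,6,7) succ=(0,1,0) retry=(0,0,0)
4 | Q LOAD | counter=7 r=(0,7,7) succ=(0,1,0) retry=(0,0,0)
5 | Q CAS | counter=8 r=(0,7,7) succ=(0,2,0) retry=(0,0,0)
6 | P CAS | counter=8 r=(0,7,7) succ=(0,2,0) retry=(1,0,0)
7 | P LOAD | counter=8 r=(8,7,7) succ=(0,2,0) retry=(1,0,0)
8 | P CAS | counter=9 r=(8,7,7) succ=(1,2,0) retry=(1,0,0)
9 | R LOAD | counter=9 r=(8,7,9) succ=(1,2,0) retry=(1,0,0)
10 | R CAS | counter=10 r=(8,7,9) succ=(1,2,1) retry=(1,0,0)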